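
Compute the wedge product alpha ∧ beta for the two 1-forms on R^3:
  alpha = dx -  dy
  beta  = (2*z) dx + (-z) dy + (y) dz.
alpha ∧ beta = (z) dx ∧ dy + (y) dx ∧ dz + (-y) dy ∧ dz

Distribute the wedge, using dx_i ∧ dx_j = -dx_j ∧ dx_i and dx_i ∧ dx_i = 0. For each pair (i, j) with i < j, the coefficient of dx_i ∧ dx_j in alpha ∧ beta is (alpha_i * beta_j - alpha_j * beta_i). Collecting: alpha ∧ beta = (z) dx ∧ dy + (y) dx ∧ dz + (-y) dy ∧ dz.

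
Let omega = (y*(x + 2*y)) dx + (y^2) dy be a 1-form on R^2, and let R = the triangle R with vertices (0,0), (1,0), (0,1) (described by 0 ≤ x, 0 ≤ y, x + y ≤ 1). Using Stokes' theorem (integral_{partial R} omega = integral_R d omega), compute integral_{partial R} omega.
integral_(partial R) omega = -5/6

Stokes: integral_partial_R omega = integral_R d omega with d omega = (∂Q/∂x - ∂P/∂y) dx ∧ dy.
  ∂Q/∂x = 0
  ∂P/∂y = x + 4*y
  integrand = ∂Q/∂x - ∂P/∂y = -x - 4*y.
Integrating over R: integral_0^1 integral_0^{1-x} (-x - 4*y) dy dx = -5/6.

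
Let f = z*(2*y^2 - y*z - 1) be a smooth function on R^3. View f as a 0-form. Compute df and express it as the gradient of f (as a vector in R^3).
df = (0) dx + (z*(4*y - z)) dy + (2*y^2 - 2*y*z - 1) dz; grad f = (0, z*(4*y - z), 2*y^2 - 2*y*z - 1)

For a 0-form f, d f = (∂f/∂x) dx + (∂f/∂y) dy + (∂f/∂z) dz. The components of the vector representation are exactly the entries of grad f in Cartesian coordinates:
  ∂f/∂x = 0
  ∂f/∂y = z*(4*y - z)
  ∂f/∂z = 2*y^2 - 2*y*z - 1.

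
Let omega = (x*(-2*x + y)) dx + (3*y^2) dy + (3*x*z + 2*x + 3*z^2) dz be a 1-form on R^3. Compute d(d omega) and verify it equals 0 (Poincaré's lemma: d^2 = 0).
d(d omega) = 0

Step 1: d omega = sum_{i<j} (∂f_j/∂x_i - ∂f_i/∂x_j) dx_i ∧ dx_j:
  coeff of dx ∧ dy: -x
  coeff of dx ∧ dz: 3*z + 2
  coeff of dy ∧ dz: 0
Step 2: Apply d again to each 2-form coefficient. The only possible 3-form in R^3 is dx ∧ dy ∧ dz, with coefficient
  ∂(coeff of dy∧dz)/∂x - ∂(coeff of dx∧dz)/∂y + ∂(coeff of dx∧dy)/∂z
  = ∂/∂x (0) - ∂/∂y (3*z + 2) + ∂/∂z (-x).
Each of these terms simplifies to sums of mixed partials that cancel in pairs. The result is 0 (by equality of mixed partials for smooth functions — Schwarz / Clairaut).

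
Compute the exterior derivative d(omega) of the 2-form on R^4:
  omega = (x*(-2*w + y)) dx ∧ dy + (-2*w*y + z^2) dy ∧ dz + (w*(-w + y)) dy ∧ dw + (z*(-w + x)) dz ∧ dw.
d(omega) = (-2*x) dx ∧ dy ∧ dw + (-2*y) dy ∧ dz ∧ dw + (z) dx ∧ dz ∧ dw

For a 2-form omega = sum_{i<j} g_{ij} dx_i ∧ dx_j, the exterior derivative is
  d(omega) = sum_{i<j} d(g_{ij}) ∧ dx_i ∧ dx_j = sum_{i<j, k} (∂g_{ij}/∂x_k) dx_k ∧ dx_i ∧ dx_j.
Expand each term, using dx_k ∧ dx_i ∧ dx_j = sgn(permutation) dx_{(a)} ∧ dx_{(b)} ∧ dx_{(c)} with (a < b < c) sorted:
  d(x*(-2*w + y)) includes (∂/∂w)(x*(-2*w + y)) dw = (-2*x) dw, which multiplied by dx ∧ dy gives (-2*x) dx ∧ dy ∧ dw
  d(-2*w*y + z^2) includes (∂/∂w)(-2*w*y + z^2) dw = (-2*y) dw, which multiplied by dy ∧ dz gives (-2*y) dy ∧ dz ∧ dw
  d(z*(-w + x)) includes (∂/∂x)(z*(-w + x)) dx = (z) dx, which multiplied by dz ∧ dw gives (z) dx ∧ dz ∧ dw
Collecting like 3-forms: d(omega) = (-2*x) dx ∧ dy ∧ dw + (-2*y) dy ∧ dz ∧ dw + (z) dx ∧ dz ∧ dw.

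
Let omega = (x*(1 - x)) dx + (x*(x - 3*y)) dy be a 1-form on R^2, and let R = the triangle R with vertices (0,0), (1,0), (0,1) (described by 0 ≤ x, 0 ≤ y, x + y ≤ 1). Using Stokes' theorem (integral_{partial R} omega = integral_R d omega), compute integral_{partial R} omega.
integral_(partial R) omega = -1/6

Stokes: integral_partial_R omega = integral_R d omega with d omega = (∂Q/∂x - ∂P/∂y) dx ∧ dy.
  ∂Q/∂x = 2*x - 3*y
  ∂P/∂y = 0
  integrand = ∂Q/∂x - ∂P/∂y = 2*x - 3*y.
Integrating over R: integral_0^1 integral_0^{1-x} (2*x - 3*y) dy dx = -1/6.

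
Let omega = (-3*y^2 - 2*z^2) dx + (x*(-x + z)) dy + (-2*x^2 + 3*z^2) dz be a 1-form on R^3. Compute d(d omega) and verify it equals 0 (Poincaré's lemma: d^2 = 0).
d(d omega) = 0

Step 1: d omega = sum_{i<j} (∂f_j/∂x_i - ∂f_i/∂x_j) dx_i ∧ dx_j:
  coeff of dx ∧ dy: -2*x + 6*y + z
  coeff of dx ∧ dz: -4*x + 4*z
  coeff of dy ∧ dz: -x
Step 2: Apply d again to each 2-form coefficient. The only possible 3-form in R^3 is dx ∧ dy ∧ dz, with coefficient
  ∂(coeff of dy∧dz)/∂x - ∂(coeff of dx∧dz)/∂y + ∂(coeff of dx∧dy)/∂z
  = ∂/∂x (-x) - ∂/∂y (-4*x + 4*z) + ∂/∂z (-2*x + 6*y + z).
Each of these terms simplifies to sums of mixed partials that cancel in pairs. The result is 0 (by equality of mixed partials for smooth functions — Schwarz / Clairaut).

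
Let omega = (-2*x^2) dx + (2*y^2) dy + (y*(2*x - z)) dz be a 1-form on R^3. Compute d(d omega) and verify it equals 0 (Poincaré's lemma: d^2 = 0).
d(d omega) = 0

Step 1: d omega = sum_{i<j} (∂f_j/∂x_i - ∂f_i/∂x_j) dx_i ∧ dx_j:
  coeff of dx ∧ dy: 0
  coeff of dx ∧ dz: 2*y
  coeff of dy ∧ dz: 2*x - z
Step 2: Apply d again to each 2-form coefficient. The only possible 3-form in R^3 is dx ∧ dy ∧ dz, with coefficient
  ∂(coeff of dy∧dz)/∂x - ∂(coeff of dx∧dz)/∂y + ∂(coeff of dx∧dy)/∂z
  = ∂/∂x (2*x - z) - ∂/∂y (2*y) + ∂/∂z (0).
Each of these terms simplifies to sums of mixed partials that cancel in pairs. The result is 0 (by equality of mixed partials for smooth functions — Schwarz / Clairaut).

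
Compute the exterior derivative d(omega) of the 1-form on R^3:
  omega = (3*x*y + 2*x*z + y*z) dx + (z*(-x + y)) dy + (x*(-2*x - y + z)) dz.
d(omega) = (-3*x - 2*z) dx ∧ dy + (-6*x - 2*y + z) dx ∧ dz + (-y) dy ∧ dz

For a 1-form omega = sum_i f_i dx_i, the exterior derivative is
  d(omega) = sum_{i < j} (∂f_j/∂x_i - ∂f_i/∂x_j) dx_i ∧ dx_j.
  coefficient of dx ∧ dy: ∂f_2/∂x - ∂f_1/∂y = ∂(z*(-x + y))/∂x - ∂(3*x*y + 2*x*z + y*z)/∂y = -3*x - 2*z
  coefficient of dx ∧ dz: ∂f_3/∂x - ∂f_1/∂z = ∂(x*(-2*x - y + z))/∂x - ∂(3*x*y + 2*x*z + y*z)/∂z = -6*x - 2*y + z
  coefficient of dy ∧ dz: ∂f_3/∂y - ∂f_2/∂z = ∂(x*(-2*x - y + z))/∂y - ∂(z*(-x + y))/∂z = -y
Assembling: d(omega) = (-3*x - 2*z) dx ∧ dy + (-6*x - 2*y + z) dx ∧ dz + (-y) dy ∧ dz.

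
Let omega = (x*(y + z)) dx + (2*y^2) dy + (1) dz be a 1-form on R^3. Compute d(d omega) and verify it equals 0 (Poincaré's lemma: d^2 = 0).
d(d omega) = 0

Step 1: d omega = sum_{i<j} (∂f_j/∂x_i - ∂f_i/∂x_j) dx_i ∧ dx_j:
  coeff of dx ∧ dy: -x
  coeff of dx ∧ dz: -x
  coeff of dy ∧ dz: 0
Step 2: Apply d again to each 2-form coefficient. The only possible 3-form in R^3 is dx ∧ dy ∧ dz, with coefficient
  ∂(coeff of dy∧dz)/∂x - ∂(coeff of dx∧dz)/∂y + ∂(coeff of dx∧dy)/∂z
  = ∂/∂x (0) - ∂/∂y (-x) + ∂/∂z (-x).
Each of these terms simplifies to sums of mixed partials that cancel in pairs. The result is 0 (by equality of mixed partials for smooth functions — Schwarz / Clairaut).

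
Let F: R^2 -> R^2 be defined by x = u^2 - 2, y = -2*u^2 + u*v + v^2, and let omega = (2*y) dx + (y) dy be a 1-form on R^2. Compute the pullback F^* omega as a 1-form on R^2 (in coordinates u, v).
F^* omega = (v*(-2*u^2 + u*v + v^2)) du + (-2*u^3 - 3*u^2*v + 3*u*v^2 + 2*v^3) dv

Using F^*(f dg) = (f ∘ F) d(g ∘ F), substitute each coordinate x_i by F_i(u, v) in f_i, and replace dx_i by d F_i = (∂F_i/∂u) du + (∂F_i/∂v) dv.
  For the x component: f_1(F) = -4*u^2 + 2*u*v + 2*v^2; d F_1 = (2*u) du + (0) dv
  For the y component: f_2(F) = -2*u^2 + u*v + v^2; d F_2 = (-4*u + v) du + (u + 2*v) dv
Combining and collecting du, dv coefficients:
  coeff of du: v*(-2*u^2 + u*v + v^2)
  coeff of dv: -2*u^3 - 3*u^2*v + 3*u*v^2 + 2*v^3
F^* omega = (v*(-2*u^2 + u*v + v^2)) du + (-2*u^3 - 3*u^2*v + 3*u*v^2 + 2*v^3) dv.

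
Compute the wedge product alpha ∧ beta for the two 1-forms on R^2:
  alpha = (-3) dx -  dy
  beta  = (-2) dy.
alpha ∧ beta = (6) dx ∧ dy

Distribute the wedge, using dx_i ∧ dx_j = -dx_j ∧ dx_i and dx_i ∧ dx_i = 0. For each pair (i, j) with i < j, the coefficient of dx_i ∧ dx_j in alpha ∧ beta is (alpha_i * beta_j - alpha_j * beta_i). Collecting: alpha ∧ beta = (6) dx ∧ dy.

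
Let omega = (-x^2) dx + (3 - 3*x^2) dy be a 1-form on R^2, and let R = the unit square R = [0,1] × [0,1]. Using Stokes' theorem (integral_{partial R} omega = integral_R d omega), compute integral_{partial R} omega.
integral_(partial R) omega = -3

Stokes: integral_partial_R omega = integral_R d omega with d omega = (∂Q/∂x - ∂P/∂y) dx ∧ dy.
  ∂Q/∂x = -6*x
  ∂P/∂y = 0
  integrand = ∂Q/∂x - ∂P/∂y = -6*x.
Integrating over R: integral_0^1 integral_0^1 (-6*x) dx dy = -3.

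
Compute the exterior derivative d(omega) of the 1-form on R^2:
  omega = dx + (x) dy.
d(omega) = (1) dx ∧ dy

For a 1-form omega = sum_i f_i dx_i, the exterior derivative is
  d(omega) = sum_{i < j} (∂f_j/∂x_i - ∂f_i/∂x_j) dx_i ∧ dx_j.
  coefficient of dx ∧ dy: ∂f_2/∂x - ∂f_1/∂y = ∂(x)/∂x - ∂(1)/∂y = 1
Assembling: d(omega) = (1) dx ∧ dy.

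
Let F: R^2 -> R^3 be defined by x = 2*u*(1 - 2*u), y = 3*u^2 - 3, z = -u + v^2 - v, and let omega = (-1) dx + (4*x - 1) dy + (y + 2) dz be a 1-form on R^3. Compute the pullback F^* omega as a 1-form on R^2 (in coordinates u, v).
F^* omega = (-96*u^3 + 45*u^2 + 2*u - 1) du + (6*u^2*v - 3*u^2 - 2*v + 1) dv

Using F^*(f dg) = (f ∘ F) d(g ∘ F), substitute each coordinate x_i by F_i(u, v) in f_i, and replace dx_i by d F_i = (∂F_i/∂u) du + (∂F_i/∂v) dv.
  For the x component: f_1(F) = -1; d F_1 = (2 - 8*u) du + (0) dv
  For the y component: f_2(F) = -16*u^2 + 8*u - 1; d F_2 = (6*u) du + (0) dv
  For the z component: f_3(F) = 3*u^2 - 1; d F_3 = (-1) du + (2*v - 1) dv
Combining and collecting du, dv coefficients:
  coeff of du: -96*u^3 + 45*u^2 + 2*u - 1
  coeff of dv: 6*u^2*v - 3*u^2 - 2*v + 1
F^* omega = (-96*u^3 + 45*u^2 + 2*u - 1) du + (6*u^2*v - 3*u^2 - 2*v + 1) dv.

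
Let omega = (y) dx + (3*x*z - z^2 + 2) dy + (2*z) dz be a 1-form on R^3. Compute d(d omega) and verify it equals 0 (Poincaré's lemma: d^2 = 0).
d(d omega) = 0

Step 1: d omega = sum_{i<j} (∂f_j/∂x_i - ∂f_i/∂x_j) dx_i ∧ dx_j:
  coeff of dx ∧ dy: 3*z - 1
  coeff of dx ∧ dz: 0
  coeff of dy ∧ dz: -3*x + 2*z
Step 2: Apply d again to each 2-form coefficient. The only possible 3-form in R^3 is dx ∧ dy ∧ dz, with coefficient
  ∂(coeff of dy∧dz)/∂x - ∂(coeff of dx∧dz)/∂y + ∂(coeff of dx∧dy)/∂z
  = ∂/∂x (-3*x + 2*z) - ∂/∂y (0) + ∂/∂z (3*z - 1).
Each of these terms simplifies to sums of mixed partials that cancel in pairs. The result is 0 (by equality of mixed partials for smooth functions — Schwarz / Clairaut).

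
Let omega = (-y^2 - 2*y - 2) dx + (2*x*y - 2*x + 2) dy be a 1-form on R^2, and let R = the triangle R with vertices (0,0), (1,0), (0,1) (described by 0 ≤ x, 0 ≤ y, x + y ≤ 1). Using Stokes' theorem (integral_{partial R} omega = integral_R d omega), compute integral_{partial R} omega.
integral_(partial R) omega = 2/3

Stokes: integral_partial_R omega = integral_R d omega with d omega = (∂Q/∂x - ∂P/∂y) dx ∧ dy.
  ∂Q/∂x = 2*y - 2
  ∂P/∂y = -2*y - 2
  integrand = ∂Q/∂x - ∂P/∂y = 4*y.
Integrating over R: integral_0^1 integral_0^{1-x} (4*y) dy dx = 2/3.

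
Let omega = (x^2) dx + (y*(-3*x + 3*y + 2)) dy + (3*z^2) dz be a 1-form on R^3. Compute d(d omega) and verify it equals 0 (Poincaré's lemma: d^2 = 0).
d(d omega) = 0

Step 1: d omega = sum_{i<j} (∂f_j/∂x_i - ∂f_i/∂x_j) dx_i ∧ dx_j:
  coeff of dx ∧ dy: -3*y
  coeff of dx ∧ dz: 0
  coeff of dy ∧ dz: 0
Step 2: Apply d again to each 2-form coefficient. The only possible 3-form in R^3 is dx ∧ dy ∧ dz, with coefficient
  ∂(coeff of dy∧dz)/∂x - ∂(coeff of dx∧dz)/∂y + ∂(coeff of dx∧dy)/∂z
  = ∂/∂x (0) - ∂/∂y (0) + ∂/∂z (-3*y).
Each of these terms simplifies to sums of mixed partials that cancel in pairs. The result is 0 (by equality of mixed partials for smooth functions — Schwarz / Clairaut).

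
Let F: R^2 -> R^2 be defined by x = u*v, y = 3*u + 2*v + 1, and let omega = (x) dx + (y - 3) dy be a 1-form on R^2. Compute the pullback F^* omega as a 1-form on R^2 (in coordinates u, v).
F^* omega = (u*v^2 + 9*u + 6*v - 6) du + (u^2*v + 6*u + 4*v - 4) dv

Using F^*(f dg) = (f ∘ F) d(g ∘ F), substitute each coordinate x_i by F_i(u, v) in f_i, and replace dx_i by d F_i = (∂F_i/∂u) du + (∂F_i/∂v) dv.
  For the x component: f_1(F) = u*v; d F_1 = (v) du + (u) dv
  For the y component: f_2(F) = 3*u + 2*v - 2; d F_2 = (3) du + (2) dv
Combining and collecting du, dv coefficients:
  coeff of du: u*v^2 + 9*u + 6*v - 6
  coeff of dv: u^2*v + 6*u + 4*v - 4
F^* omega = (u*v^2 + 9*u + 6*v - 6) du + (u^2*v + 6*u + 4*v - 4) dv.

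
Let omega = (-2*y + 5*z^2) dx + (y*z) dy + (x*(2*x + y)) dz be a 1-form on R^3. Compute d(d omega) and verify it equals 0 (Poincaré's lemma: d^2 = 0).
d(d omega) = 0

Step 1: d omega = sum_{i<j} (∂f_j/∂x_i - ∂f_i/∂x_j) dx_i ∧ dx_j:
  coeff of dx ∧ dy: 2
  coeff of dx ∧ dz: 4*x + y - 10*z
  coeff of dy ∧ dz: x - y
Step 2: Apply d again to each 2-form coefficient. The only possible 3-form in R^3 is dx ∧ dy ∧ dz, with coefficient
  ∂(coeff of dy∧dz)/∂x - ∂(coeff of dx∧dz)/∂y + ∂(coeff of dx∧dy)/∂z
  = ∂/∂x (x - y) - ∂/∂y (4*x + y - 10*z) + ∂/∂z (2).
Each of these terms simplifies to sums of mixed partials that cancel in pairs. The result is 0 (by equality of mixed partials for smooth functions — Schwarz / Clairaut).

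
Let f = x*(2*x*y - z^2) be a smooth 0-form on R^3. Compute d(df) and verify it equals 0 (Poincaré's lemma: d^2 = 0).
d(df) = 0

Step 1: df = sum_i (∂f/∂x_i) dx_i = (4*x*y - z^2) dx + (2*x^2) dy + (-2*x*z) dz.
Step 2: Apply d again. Using the 1-form formula, the coefficient of dx ∧ dy in d(df) is ∂^2 f/∂x ∂y - ∂^2 f/∂y ∂x = (4*x) - (4*x) = 0 (equality of mixed partials for smooth f).
Similarly for dx ∧ dz and dy ∧ dz — all coefficients vanish. So d(df) = 0.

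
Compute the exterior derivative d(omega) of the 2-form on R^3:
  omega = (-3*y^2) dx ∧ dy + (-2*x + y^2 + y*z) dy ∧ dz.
d(omega) = (-2) dx ∧ dy ∧ dz

For a 2-form omega = sum_{i<j} g_{ij} dx_i ∧ dx_j, the exterior derivative is
  d(omega) = sum_{i<j} d(g_{ij}) ∧ dx_i ∧ dx_j = sum_{i<j, k} (∂g_{ij}/∂x_k) dx_k ∧ dx_i ∧ dx_j.
Expand each term, using dx_k ∧ dx_i ∧ dx_j = sgn(permutation) dx_{(a)} ∧ dx_{(b)} ∧ dx_{(c)} with (a < b < c) sorted:
  d(-2*x + y^2 + y*z) includes (∂/∂x)(-2*x + y^2 + y*z) dx = (-2) dx, which multiplied by dy ∧ dz gives (-2) dx ∧ dy ∧ dz
Collecting like 3-forms: d(omega) = (-2) dx ∧ dy ∧ dz.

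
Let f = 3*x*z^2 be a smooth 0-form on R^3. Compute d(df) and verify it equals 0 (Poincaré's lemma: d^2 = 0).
d(df) = 0

Step 1: df = sum_i (∂f/∂x_i) dx_i = (3*z^2) dx + (0) dy + (6*x*z) dz.
Step 2: Apply d again. Using the 1-form formula, the coefficient of dx ∧ dy in d(df) is ∂^2 f/∂x ∂y - ∂^2 f/∂y ∂x = (0) - (0) = 0 (equality of mixed partials for smooth f).
Similarly for dx ∧ dz and dy ∧ dz — all coefficients vanish. So d(df) = 0.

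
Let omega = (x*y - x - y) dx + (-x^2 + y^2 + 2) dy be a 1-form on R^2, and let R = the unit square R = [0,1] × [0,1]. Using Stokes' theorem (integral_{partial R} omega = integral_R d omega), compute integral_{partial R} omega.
integral_(partial R) omega = -1/2

Stokes: integral_partial_R omega = integral_R d omega with d omega = (∂Q/∂x - ∂P/∂y) dx ∧ dy.
  ∂Q/∂x = -2*x
  ∂P/∂y = x - 1
  integrand = ∂Q/∂x - ∂P/∂y = 1 - 3*x.
Integrating over R: integral_0^1 integral_0^1 (1 - 3*x) dx dy = -1/2.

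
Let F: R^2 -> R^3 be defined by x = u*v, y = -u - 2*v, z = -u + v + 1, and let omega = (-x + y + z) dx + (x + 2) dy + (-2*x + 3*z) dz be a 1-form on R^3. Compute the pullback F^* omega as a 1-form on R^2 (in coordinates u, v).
F^* omega = (-u*v^2 - u*v + 3*u - v^2 - 2*v - 5) du + (-u^2*v - 2*u^2 - 5*u*v - 2*u + 3*v - 1) dv

Using F^*(f dg) = (f ∘ F) d(g ∘ F), substitute each coordinate x_i by F_i(u, v) in f_i, and replace dx_i by d F_i = (∂F_i/∂u) du + (∂F_i/∂v) dv.
  For the x component: f_1(F) = -u*v - 2*u - v + 1; d F_1 = (v) du + (u) dv
  For the y component: f_2(F) = u*v + 2; d F_2 = (-1) du + (-2) dv
  For the z component: f_3(F) = -2*u*v - 3*u + 3*v + 3; d F_3 = (-1) du + (1) dv
Combining and collecting du, dv coefficients:
  coeff of du: -u*v^2 - u*v + 3*u - v^2 - 2*v - 5
  coeff of dv: -u^2*v - 2*u^2 - 5*u*v - 2*u + 3*v - 1
F^* omega = (-u*v^2 - u*v + 3*u - v^2 - 2*v - 5) du + (-u^2*v - 2*u^2 - 5*u*v - 2*u + 3*v - 1) dv.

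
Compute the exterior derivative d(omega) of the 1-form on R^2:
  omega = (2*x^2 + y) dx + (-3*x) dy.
d(omega) = (-4) dx ∧ dy

For a 1-form omega = sum_i f_i dx_i, the exterior derivative is
  d(omega) = sum_{i < j} (∂f_j/∂x_i - ∂f_i/∂x_j) dx_i ∧ dx_j.
  coefficient of dx ∧ dy: ∂f_2/∂x - ∂f_1/∂y = ∂(-3*x)/∂x - ∂(2*x^2 + y)/∂y = -4
Assembling: d(omega) = (-4) dx ∧ dy.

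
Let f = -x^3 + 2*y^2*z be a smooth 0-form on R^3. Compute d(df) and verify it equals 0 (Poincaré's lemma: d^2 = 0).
d(df) = 0

Step 1: df = sum_i (∂f/∂x_i) dx_i = (-3*x^2) dx + (4*y*z) dy + (2*y^2) dz.
Step 2: Apply d again. Using the 1-form formula, the coefficient of dx ∧ dy in d(df) is ∂^2 f/∂x ∂y - ∂^2 f/∂y ∂x = (0) - (0) = 0 (equality of mixed partials for smooth f).
Similarly for dx ∧ dz and dy ∧ dz — all coefficients vanish. So d(df) = 0.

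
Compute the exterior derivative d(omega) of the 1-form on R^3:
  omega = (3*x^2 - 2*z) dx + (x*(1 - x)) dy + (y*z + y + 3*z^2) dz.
d(omega) = (1 - 2*x) dx ∧ dy + (2) dx ∧ dz + (z + 1) dy ∧ dz

For a 1-form omega = sum_i f_i dx_i, the exterior derivative is
  d(omega) = sum_{i < j} (∂f_j/∂x_i - ∂f_i/∂x_j) dx_i ∧ dx_j.
  coefficient of dx ∧ dy: ∂f_2/∂x - ∂f_1/∂y = ∂(x*(1 - x))/∂x - ∂(3*x^2 - 2*z)/∂y = 1 - 2*x
  coefficient of dx ∧ dz: ∂f_3/∂x - ∂f_1/∂z = ∂(y*z + y + 3*z^2)/∂x - ∂(3*x^2 - 2*z)/∂z = 2
  coefficient of dy ∧ dz: ∂f_3/∂y - ∂f_2/∂z = ∂(y*z + y + 3*z^2)/∂y - ∂(x*(1 - x))/∂z = z + 1
Assembling: d(omega) = (1 - 2*x) dx ∧ dy + (2) dx ∧ dz + (z + 1) dy ∧ dz.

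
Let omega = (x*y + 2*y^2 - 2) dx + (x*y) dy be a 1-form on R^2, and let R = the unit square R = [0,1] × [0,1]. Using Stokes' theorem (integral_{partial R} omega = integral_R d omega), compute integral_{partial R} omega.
integral_(partial R) omega = -2

Stokes: integral_partial_R omega = integral_R d omega with d omega = (∂Q/∂x - ∂P/∂y) dx ∧ dy.
  ∂Q/∂x = y
  ∂P/∂y = x + 4*y
  integrand = ∂Q/∂x - ∂P/∂y = -x - 3*y.
Integrating over R: integral_0^1 integral_0^1 (-x - 3*y) dx dy = -2.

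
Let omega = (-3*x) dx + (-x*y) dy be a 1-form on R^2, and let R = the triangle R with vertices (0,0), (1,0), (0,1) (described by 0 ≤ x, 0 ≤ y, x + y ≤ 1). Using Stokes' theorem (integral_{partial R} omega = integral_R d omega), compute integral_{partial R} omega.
integral_(partial R) omega = -1/6

Stokes: integral_partial_R omega = integral_R d omega with d omega = (∂Q/∂x - ∂P/∂y) dx ∧ dy.
  ∂Q/∂x = -y
  ∂P/∂y = 0
  integrand = ∂Q/∂x - ∂P/∂y = -y.
Integrating over R: integral_0^1 integral_0^{1-x} (-y) dy dx = -1/6.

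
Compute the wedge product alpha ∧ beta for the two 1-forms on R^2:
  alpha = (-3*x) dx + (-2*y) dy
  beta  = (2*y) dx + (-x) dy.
alpha ∧ beta = (3*x^2 + 4*y^2) dx ∧ dy

Distribute the wedge, using dx_i ∧ dx_j = -dx_j ∧ dx_i and dx_i ∧ dx_i = 0. For each pair (i, j) with i < j, the coefficient of dx_i ∧ dx_j in alpha ∧ beta is (alpha_i * beta_j - alpha_j * beta_i). Collecting: alpha ∧ beta = (3*x^2 + 4*y^2) dx ∧ dy.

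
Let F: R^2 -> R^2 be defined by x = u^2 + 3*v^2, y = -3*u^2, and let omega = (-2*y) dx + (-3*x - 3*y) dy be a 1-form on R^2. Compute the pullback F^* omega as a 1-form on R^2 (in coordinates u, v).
F^* omega = (-24*u^3 + 54*u*v^2) du + (36*u^2*v) dv

Using F^*(f dg) = (f ∘ F) d(g ∘ F), substitute each coordinate x_i by F_i(u, v) in f_i, and replace dx_i by d F_i = (∂F_i/∂u) du + (∂F_i/∂v) dv.
  For the x component: f_1(F) = 6*u^2; d F_1 = (2*u) du + (6*v) dv
  For the y component: f_2(F) = 6*u^2 - 9*v^2; d F_2 = (-6*u) du + (0) dv
Combining and collecting du, dv coefficients:
  coeff of du: -24*u^3 + 54*u*v^2
  coeff of dv: 36*u^2*v
F^* omega = (-24*u^3 + 54*u*v^2) du + (36*u^2*v) dv.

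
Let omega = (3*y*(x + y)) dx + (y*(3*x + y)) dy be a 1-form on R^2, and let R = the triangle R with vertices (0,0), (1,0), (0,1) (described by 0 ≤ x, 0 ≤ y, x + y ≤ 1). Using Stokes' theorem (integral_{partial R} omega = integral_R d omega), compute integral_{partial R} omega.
integral_(partial R) omega = -1

Stokes: integral_partial_R omega = integral_R d omega with d omega = (∂Q/∂x - ∂P/∂y) dx ∧ dy.
  ∂Q/∂x = 3*y
  ∂P/∂y = 3*x + 6*y
  integrand = ∂Q/∂x - ∂P/∂y = -3*x - 3*y.
Integrating over R: integral_0^1 integral_0^{1-x} (-3*x - 3*y) dy dx = -1.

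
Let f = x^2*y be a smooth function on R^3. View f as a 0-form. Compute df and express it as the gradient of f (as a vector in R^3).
df = (2*x*y) dx + (x^2) dy + (0) dz; grad f = (2*x*y, x^2, 0)

For a 0-form f, d f = (∂f/∂x) dx + (∂f/∂y) dy + (∂f/∂z) dz. The components of the vector representation are exactly the entries of grad f in Cartesian coordinates:
  ∂f/∂x = 2*x*y
  ∂f/∂y = x^2
  ∂f/∂z = 0.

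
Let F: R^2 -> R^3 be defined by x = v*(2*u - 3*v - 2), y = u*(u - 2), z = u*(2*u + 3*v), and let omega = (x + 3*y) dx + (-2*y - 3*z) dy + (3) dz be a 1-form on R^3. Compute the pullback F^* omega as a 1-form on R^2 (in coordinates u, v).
F^* omega = (-16*u^3 - 12*u^2*v + 24*u^2 + 4*u*v^2 + 6*u*v + 4*u - 6*v^3 - 4*v^2 + 9*v) du + (6*u^3 - 14*u^2*v - 18*u^2 - 18*u*v^2 + 28*u*v + 21*u + 18*v^3 + 18*v^2 + 4*v) dv

Using F^*(f dg) = (f ∘ F) d(g ∘ F), substitute each coordinate x_i by F_i(u, v) in f_i, and replace dx_i by d F_i = (∂F_i/∂u) du + (∂F_i/∂v) dv.
  For the x component: f_1(F) = 3*u^2 + 2*u*v - 6*u - 3*v^2 - 2*v; d F_1 = (2*v) du + (2*u - 6*v - 2) dv
  For the y component: f_2(F) = u*(-8*u - 9*v + 4); d F_2 = (2*u - 2) du + (0) dv
  For the z component: f_3(F) = 3; d F_3 = (4*u + 3*v) du + (3*u) dv
Combining and collecting du, dv coefficients:
  coeff of du: -16*u^3 - 12*u^2*v + 24*u^2 + 4*u*v^2 + 6*u*v + 4*u - 6*v^3 - 4*v^2 + 9*v
  coeff of dv: 6*u^3 - 14*u^2*v - 18*u^2 - 18*u*v^2 + 28*u*v + 21*u + 18*v^3 + 18*v^2 + 4*v
F^* omega = (-16*u^3 - 12*u^2*v + 24*u^2 + 4*u*v^2 + 6*u*v + 4*u - 6*v^3 - 4*v^2 + 9*v) du + (6*u^3 - 14*u^2*v - 18*u^2 - 18*u*v^2 + 28*u*v + 21*u + 18*v^3 + 18*v^2 + 4*v) dv.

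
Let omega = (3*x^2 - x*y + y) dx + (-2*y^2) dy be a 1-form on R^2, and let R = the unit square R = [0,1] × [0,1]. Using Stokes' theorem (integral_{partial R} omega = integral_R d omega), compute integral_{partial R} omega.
integral_(partial R) omega = -1/2

Stokes: integral_partial_R omega = integral_R d omega with d omega = (∂Q/∂x - ∂P/∂y) dx ∧ dy.
  ∂Q/∂x = 0
  ∂P/∂y = 1 - x
  integrand = ∂Q/∂x - ∂P/∂y = x - 1.
Integrating over R: integral_0^1 integral_0^1 (x - 1) dx dy = -1/2.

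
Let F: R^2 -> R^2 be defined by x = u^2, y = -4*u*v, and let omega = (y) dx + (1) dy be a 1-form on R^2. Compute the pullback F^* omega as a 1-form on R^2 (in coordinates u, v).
F^* omega = (4*v*(-2*u^2 - 1)) du + (-4*u) dv

Using F^*(f dg) = (f ∘ F) d(g ∘ F), substitute each coordinate x_i by F_i(u, v) in f_i, and replace dx_i by d F_i = (∂F_i/∂u) du + (∂F_i/∂v) dv.
  For the x component: f_1(F) = -4*u*v; d F_1 = (2*u) du + (0) dv
  For the y component: f_2(F) = 1; d F_2 = (-4*v) du + (-4*u) dv
Combining and collecting du, dv coefficients:
  coeff of du: 4*v*(-2*u^2 - 1)
  coeff of dv: -4*u
F^* omega = (4*v*(-2*u^2 - 1)) du + (-4*u) dv.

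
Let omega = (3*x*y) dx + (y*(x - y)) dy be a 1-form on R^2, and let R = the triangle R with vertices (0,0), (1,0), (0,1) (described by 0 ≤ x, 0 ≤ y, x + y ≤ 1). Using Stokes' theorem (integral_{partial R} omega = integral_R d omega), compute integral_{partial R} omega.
integral_(partial R) omega = -1/3

Stokes: integral_partial_R omega = integral_R d omega with d omega = (∂Q/∂x - ∂P/∂y) dx ∧ dy.
  ∂Q/∂x = y
  ∂P/∂y = 3*x
  integrand = ∂Q/∂x - ∂P/∂y = -3*x + y.
Integrating over R: integral_0^1 integral_0^{1-x} (-3*x + y) dy dx = -1/3.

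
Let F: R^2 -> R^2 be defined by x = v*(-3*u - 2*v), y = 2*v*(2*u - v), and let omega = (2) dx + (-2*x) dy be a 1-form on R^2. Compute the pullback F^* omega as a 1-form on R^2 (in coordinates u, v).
F^* omega = (2*v*(12*u*v + 8*v^2 - 3)) du + (24*u^2*v - 8*u*v^2 - 6*u - 16*v^3 - 8*v) dv

Using F^*(f dg) = (f ∘ F) d(g ∘ F), substitute each coordinate x_i by F_i(u, v) in f_i, and replace dx_i by d F_i = (∂F_i/∂u) du + (∂F_i/∂v) dv.
  For the x component: f_1(F) = 2; d F_1 = (-3*v) du + (-3*u - 4*v) dv
  For the y component: f_2(F) = 2*v*(3*u + 2*v); d F_2 = (4*v) du + (4*u - 4*v) dv
Combining and collecting du, dv coefficients:
  coeff of du: 2*v*(12*u*v + 8*v^2 - 3)
  coeff of dv: 24*u^2*v - 8*u*v^2 - 6*u - 16*v^3 - 8*v
F^* omega = (2*v*(12*u*v + 8*v^2 - 3)) du + (24*u^2*v - 8*u*v^2 - 6*u - 16*v^3 - 8*v) dv.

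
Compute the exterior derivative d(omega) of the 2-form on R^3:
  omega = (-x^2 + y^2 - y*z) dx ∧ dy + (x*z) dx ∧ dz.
d(omega) = (-y) dx ∧ dy ∧ dz

For a 2-form omega = sum_{i<j} g_{ij} dx_i ∧ dx_j, the exterior derivative is
  d(omega) = sum_{i<j} d(g_{ij}) ∧ dx_i ∧ dx_j = sum_{i<j, k} (∂g_{ij}/∂x_k) dx_k ∧ dx_i ∧ dx_j.
Expand each term, using dx_k ∧ dx_i ∧ dx_j = sgn(permutation) dx_{(a)} ∧ dx_{(b)} ∧ dx_{(c)} with (a < b < c) sorted:
  d(-x^2 + y^2 - y*z) includes (∂/∂z)(-x^2 + y^2 - y*z) dz = (-y) dz, which multiplied by dx ∧ dy gives (-y) dx ∧ dy ∧ dz
Collecting like 3-forms: d(omega) = (-y) dx ∧ dy ∧ dz.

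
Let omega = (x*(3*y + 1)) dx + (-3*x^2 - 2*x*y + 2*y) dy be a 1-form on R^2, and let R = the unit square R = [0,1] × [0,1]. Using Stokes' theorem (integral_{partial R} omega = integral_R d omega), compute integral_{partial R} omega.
integral_(partial R) omega = -11/2

Stokes: integral_partial_R omega = integral_R d omega with d omega = (∂Q/∂x - ∂P/∂y) dx ∧ dy.
  ∂Q/∂x = -6*x - 2*y
  ∂P/∂y = 3*x
  integrand = ∂Q/∂x - ∂P/∂y = -9*x - 2*y.
Integrating over R: integral_0^1 integral_0^1 (-9*x - 2*y) dx dy = -11/2.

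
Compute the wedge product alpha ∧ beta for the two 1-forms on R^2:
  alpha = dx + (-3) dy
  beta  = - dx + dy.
alpha ∧ beta = (-2) dx ∧ dy

Distribute the wedge, using dx_i ∧ dx_j = -dx_j ∧ dx_i and dx_i ∧ dx_i = 0. For each pair (i, j) with i < j, the coefficient of dx_i ∧ dx_j in alpha ∧ beta is (alpha_i * beta_j - alpha_j * beta_i). Collecting: alpha ∧ beta = (-2) dx ∧ dy.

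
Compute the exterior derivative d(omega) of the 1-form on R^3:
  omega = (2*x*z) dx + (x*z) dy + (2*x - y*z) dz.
d(omega) = (z) dx ∧ dy + (2 - 2*x) dx ∧ dz + (-x - z) dy ∧ dz

For a 1-form omega = sum_i f_i dx_i, the exterior derivative is
  d(omega) = sum_{i < j} (∂f_j/∂x_i - ∂f_i/∂x_j) dx_i ∧ dx_j.
  coefficient of dx ∧ dy: ∂f_2/∂x - ∂f_1/∂y = ∂(x*z)/∂x - ∂(2*x*z)/∂y = z
  coefficient of dx ∧ dz: ∂f_3/∂x - ∂f_1/∂z = ∂(2*x - y*z)/∂x - ∂(2*x*z)/∂z = 2 - 2*x
  coefficient of dy ∧ dz: ∂f_3/∂y - ∂f_2/∂z = ∂(2*x - y*z)/∂y - ∂(x*z)/∂z = -x - z
Assembling: d(omega) = (z) dx ∧ dy + (2 - 2*x) dx ∧ dz + (-x - z) dy ∧ dz.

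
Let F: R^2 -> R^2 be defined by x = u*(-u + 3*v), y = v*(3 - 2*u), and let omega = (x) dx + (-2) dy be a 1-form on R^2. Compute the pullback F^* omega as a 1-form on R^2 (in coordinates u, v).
F^* omega = (2*u^3 - 9*u^2*v + 9*u*v^2 + 4*v) du + (-3*u^3 + 9*u^2*v + 4*u - 6) dv

Using F^*(f dg) = (f ∘ F) d(g ∘ F), substitute each coordinate x_i by F_i(u, v) in f_i, and replace dx_i by d F_i = (∂F_i/∂u) du + (∂F_i/∂v) dv.
  For the x component: f_1(F) = u*(-u + 3*v); d F_1 = (-2*u + 3*v) du + (3*u) dv
  For the y component: f_2(F) = -2; d F_2 = (-2*v) du + (3 - 2*u) dv
Combining and collecting du, dv coefficients:
  coeff of du: 2*u^3 - 9*u^2*v + 9*u*v^2 + 4*v
  coeff of dv: -3*u^3 + 9*u^2*v + 4*u - 6
F^* omega = (2*u^3 - 9*u^2*v + 9*u*v^2 + 4*v) du + (-3*u^3 + 9*u^2*v + 4*u - 6) dv.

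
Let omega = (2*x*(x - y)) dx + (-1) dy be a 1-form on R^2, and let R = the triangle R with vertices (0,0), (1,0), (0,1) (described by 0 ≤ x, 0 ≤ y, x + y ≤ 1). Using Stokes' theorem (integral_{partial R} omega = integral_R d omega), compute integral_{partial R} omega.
integral_(partial R) omega = 1/3

Stokes: integral_partial_R omega = integral_R d omega with d omega = (∂Q/∂x - ∂P/∂y) dx ∧ dy.
  ∂Q/∂x = 0
  ∂P/∂y = -2*x
  integrand = ∂Q/∂x - ∂P/∂y = 2*x.
Integrating over R: integral_0^1 integral_0^{1-x} (2*x) dy dx = 1/3.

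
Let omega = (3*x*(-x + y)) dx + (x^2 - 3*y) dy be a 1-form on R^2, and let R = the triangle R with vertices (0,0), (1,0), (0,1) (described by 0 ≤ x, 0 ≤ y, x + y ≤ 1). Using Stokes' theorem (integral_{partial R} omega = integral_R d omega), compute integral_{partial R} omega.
integral_(partial R) omega = -1/6

Stokes: integral_partial_R omega = integral_R d omega with d omega = (∂Q/∂x - ∂P/∂y) dx ∧ dy.
  ∂Q/∂x = 2*x
  ∂P/∂y = 3*x
  integrand = ∂Q/∂x - ∂P/∂y = -x.
Integrating over R: integral_0^1 integral_0^{1-x} (-x) dy dx = -1/6.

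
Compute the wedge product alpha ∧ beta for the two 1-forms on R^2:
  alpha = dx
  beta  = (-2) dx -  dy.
alpha ∧ beta = (-1) dx ∧ dy

Distribute the wedge, using dx_i ∧ dx_j = -dx_j ∧ dx_i and dx_i ∧ dx_i = 0. For each pair (i, j) with i < j, the coefficient of dx_i ∧ dx_j in alpha ∧ beta is (alpha_i * beta_j - alpha_j * beta_i). Collecting: alpha ∧ beta = (-1) dx ∧ dy.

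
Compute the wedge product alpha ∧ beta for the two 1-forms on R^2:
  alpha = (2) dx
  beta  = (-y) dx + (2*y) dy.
alpha ∧ beta = (4*y) dx ∧ dy

Distribute the wedge, using dx_i ∧ dx_j = -dx_j ∧ dx_i and dx_i ∧ dx_i = 0. For each pair (i, j) with i < j, the coefficient of dx_i ∧ dx_j in alpha ∧ beta is (alpha_i * beta_j - alpha_j * beta_i). Collecting: alpha ∧ beta = (4*y) dx ∧ dy.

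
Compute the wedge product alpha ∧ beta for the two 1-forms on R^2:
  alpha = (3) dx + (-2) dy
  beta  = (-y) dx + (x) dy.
alpha ∧ beta = (3*x - 2*y) dx ∧ dy

Distribute the wedge, using dx_i ∧ dx_j = -dx_j ∧ dx_i and dx_i ∧ dx_i = 0. For each pair (i, j) with i < j, the coefficient of dx_i ∧ dx_j in alpha ∧ beta is (alpha_i * beta_j - alpha_j * beta_i). Collecting: alpha ∧ beta = (3*x - 2*y) dx ∧ dy.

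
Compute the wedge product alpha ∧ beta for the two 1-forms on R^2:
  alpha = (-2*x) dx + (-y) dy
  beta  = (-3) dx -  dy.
alpha ∧ beta = (2*x - 3*y) dx ∧ dy

Distribute the wedge, using dx_i ∧ dx_j = -dx_j ∧ dx_i and dx_i ∧ dx_i = 0. For each pair (i, j) with i < j, the coefficient of dx_i ∧ dx_j in alpha ∧ beta is (alpha_i * beta_j - alpha_j * beta_i). Collecting: alpha ∧ beta = (2*x - 3*y) dx ∧ dy.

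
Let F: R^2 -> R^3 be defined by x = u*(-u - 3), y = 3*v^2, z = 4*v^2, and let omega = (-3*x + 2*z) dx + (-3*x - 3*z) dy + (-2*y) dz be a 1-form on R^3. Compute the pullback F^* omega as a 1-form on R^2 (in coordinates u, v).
F^* omega = (-6*u^3 - 27*u^2 - 16*u*v^2 - 27*u - 24*v^2) du + (6*v*(3*u^2 + 9*u - 20*v^2)) dv

Using F^*(f dg) = (f ∘ F) d(g ∘ F), substitute each coordinate x_i by F_i(u, v) in f_i, and replace dx_i by d F_i = (∂F_i/∂u) du + (∂F_i/∂v) dv.
  For the x component: f_1(F) = 3*u^2 + 9*u + 8*v^2; d F_1 = (-2*u - 3) du + (0) dv
  For the y component: f_2(F) = 3*u^2 + 9*u - 12*v^2; d F_2 = (0) du + (6*v) dv
  For the z component: f_3(F) = -6*v^2; d F_3 = (0) du + (8*v) dv
Combining and collecting du, dv coefficients:
  coeff of du: -6*u^3 - 27*u^2 - 16*u*v^2 - 27*u - 24*v^2
  coeff of dv: 6*v*(3*u^2 + 9*u - 20*v^2)
F^* omega = (-6*u^3 - 27*u^2 - 16*u*v^2 - 27*u - 24*v^2) du + (6*v*(3*u^2 + 9*u - 20*v^2)) dv.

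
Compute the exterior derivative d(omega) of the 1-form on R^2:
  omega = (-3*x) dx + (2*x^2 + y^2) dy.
d(omega) = (4*x) dx ∧ dy

For a 1-form omega = sum_i f_i dx_i, the exterior derivative is
  d(omega) = sum_{i < j} (∂f_j/∂x_i - ∂f_i/∂x_j) dx_i ∧ dx_j.
  coefficient of dx ∧ dy: ∂f_2/∂x - ∂f_1/∂y = ∂(2*x^2 + y^2)/∂x - ∂(-3*x)/∂y = 4*x
Assembling: d(omega) = (4*x) dx ∧ dy.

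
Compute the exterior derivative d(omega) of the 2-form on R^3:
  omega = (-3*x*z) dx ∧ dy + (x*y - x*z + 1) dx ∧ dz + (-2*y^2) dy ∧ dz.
d(omega) = (-4*x) dx ∧ dy ∧ dz

For a 2-form omega = sum_{i<j} g_{ij} dx_i ∧ dx_j, the exterior derivative is
  d(omega) = sum_{i<j} d(g_{ij}) ∧ dx_i ∧ dx_j = sum_{i<j, k} (∂g_{ij}/∂x_k) dx_k ∧ dx_i ∧ dx_j.
Expand each term, using dx_k ∧ dx_i ∧ dx_j = sgn(permutation) dx_{(a)} ∧ dx_{(b)} ∧ dx_{(c)} with (a < b < c) sorted:
  d(-3*x*z) includes (∂/∂z)(-3*x*z) dz = (-3*x) dz, which multiplied by dx ∧ dy gives (-3*x) dx ∧ dy ∧ dz
  d(x*y - x*z + 1) includes (∂/∂y)(x*y - x*z + 1) dy = (x) dy, which multiplied by dx ∧ dz gives (-x) dx ∧ dy ∧ dz
Collecting like 3-forms: d(omega) = (-4*x) dx ∧ dy ∧ dz.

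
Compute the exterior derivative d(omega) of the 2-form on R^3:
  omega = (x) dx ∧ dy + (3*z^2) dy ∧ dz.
d(omega) = 0

For a 2-form omega = sum_{i<j} g_{ij} dx_i ∧ dx_j, the exterior derivative is
  d(omega) = sum_{i<j} d(g_{ij}) ∧ dx_i ∧ dx_j = sum_{i<j, k} (∂g_{ij}/∂x_k) dx_k ∧ dx_i ∧ dx_j.
Expand each term, using dx_k ∧ dx_i ∧ dx_j = sgn(permutation) dx_{(a)} ∧ dx_{(b)} ∧ dx_{(c)} with (a < b < c) sorted:

Collecting like 3-forms: d(omega) = 0.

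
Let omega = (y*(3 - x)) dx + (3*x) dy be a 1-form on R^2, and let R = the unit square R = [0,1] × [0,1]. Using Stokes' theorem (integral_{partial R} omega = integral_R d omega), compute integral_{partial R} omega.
integral_(partial R) omega = 1/2

Stokes: integral_partial_R omega = integral_R d omega with d omega = (∂Q/∂x - ∂P/∂y) dx ∧ dy.
  ∂Q/∂x = 3
  ∂P/∂y = 3 - x
  integrand = ∂Q/∂x - ∂P/∂y = x.
Integrating over R: integral_0^1 integral_0^1 (x) dx dy = 1/2.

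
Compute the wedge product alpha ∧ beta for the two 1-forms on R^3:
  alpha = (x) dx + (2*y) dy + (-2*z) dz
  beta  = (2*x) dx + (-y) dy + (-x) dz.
alpha ∧ beta = (-5*x*y) dx ∧ dy + (x*(-x + 4*z)) dx ∧ dz + (-2*y*(x + z)) dy ∧ dz

Distribute the wedge, using dx_i ∧ dx_j = -dx_j ∧ dx_i and dx_i ∧ dx_i = 0. For each pair (i, j) with i < j, the coefficient of dx_i ∧ dx_j in alpha ∧ beta is (alpha_i * beta_j - alpha_j * beta_i). Collecting: alpha ∧ beta = (-5*x*y) dx ∧ dy + (x*(-x + 4*z)) dx ∧ dz + (-2*y*(x + z)) dy ∧ dz.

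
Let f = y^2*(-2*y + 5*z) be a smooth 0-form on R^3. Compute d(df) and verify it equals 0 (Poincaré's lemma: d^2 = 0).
d(df) = 0

Step 1: df = sum_i (∂f/∂x_i) dx_i = (0) dx + (2*y*(-3*y + 5*z)) dy + (5*y^2) dz.
Step 2: Apply d again. Using the 1-form formula, the coefficient of dx ∧ dy in d(df) is ∂^2 f/∂x ∂y - ∂^2 f/∂y ∂x = (0) - (0) = 0 (equality of mixed partials for smooth f).
Similarly for dx ∧ dz and dy ∧ dz — all coefficients vanish. So d(df) = 0.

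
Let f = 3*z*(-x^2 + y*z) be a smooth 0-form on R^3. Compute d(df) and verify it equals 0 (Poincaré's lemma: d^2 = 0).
d(df) = 0

Step 1: df = sum_i (∂f/∂x_i) dx_i = (-6*x*z) dx + (3*z^2) dy + (-3*x^2 + 6*y*z) dz.
Step 2: Apply d again. Using the 1-form formula, the coefficient of dx ∧ dy in d(df) is ∂^2 f/∂x ∂y - ∂^2 f/∂y ∂x = (0) - (0) = 0 (equality of mixed partials for smooth f).
Similarly for dx ∧ dz and dy ∧ dz — all coefficients vanish. So d(df) = 0.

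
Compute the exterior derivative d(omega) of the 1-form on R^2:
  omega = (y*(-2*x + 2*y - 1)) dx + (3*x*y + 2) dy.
d(omega) = (2*x - y + 1) dx ∧ dy

For a 1-form omega = sum_i f_i dx_i, the exterior derivative is
  d(omega) = sum_{i < j} (∂f_j/∂x_i - ∂f_i/∂x_j) dx_i ∧ dx_j.
  coefficient of dx ∧ dy: ∂f_2/∂x - ∂f_1/∂y = ∂(3*x*y + 2)/∂x - ∂(y*(-2*x + 2*y - 1))/∂y = 2*x - y + 1
Assembling: d(omega) = (2*x - y + 1) dx ∧ dy.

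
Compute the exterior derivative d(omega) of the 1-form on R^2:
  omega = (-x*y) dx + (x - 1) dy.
d(omega) = (x + 1) dx ∧ dy

For a 1-form omega = sum_i f_i dx_i, the exterior derivative is
  d(omega) = sum_{i < j} (∂f_j/∂x_i - ∂f_i/∂x_j) dx_i ∧ dx_j.
  coefficient of dx ∧ dy: ∂f_2/∂x - ∂f_1/∂y = ∂(x - 1)/∂x - ∂(-x*y)/∂y = x + 1
Assembling: d(omega) = (x + 1) dx ∧ dy.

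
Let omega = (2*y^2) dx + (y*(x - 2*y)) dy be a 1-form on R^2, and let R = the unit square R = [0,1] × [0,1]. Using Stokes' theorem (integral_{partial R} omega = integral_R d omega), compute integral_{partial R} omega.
integral_(partial R) omega = -3/2

Stokes: integral_partial_R omega = integral_R d omega with d omega = (∂Q/∂x - ∂P/∂y) dx ∧ dy.
  ∂Q/∂x = y
  ∂P/∂y = 4*y
  integrand = ∂Q/∂x - ∂P/∂y = -3*y.
Integrating over R: integral_0^1 integral_0^1 (-3*y) dx dy = -3/2.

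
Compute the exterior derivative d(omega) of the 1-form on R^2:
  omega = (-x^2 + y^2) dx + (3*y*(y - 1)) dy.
d(omega) = (-2*y) dx ∧ dy

For a 1-form omega = sum_i f_i dx_i, the exterior derivative is
  d(omega) = sum_{i < j} (∂f_j/∂x_i - ∂f_i/∂x_j) dx_i ∧ dx_j.
  coefficient of dx ∧ dy: ∂f_2/∂x - ∂f_1/∂y = ∂(3*y*(y - 1))/∂x - ∂(-x^2 + y^2)/∂y = -2*y
Assembling: d(omega) = (-2*y) dx ∧ dy.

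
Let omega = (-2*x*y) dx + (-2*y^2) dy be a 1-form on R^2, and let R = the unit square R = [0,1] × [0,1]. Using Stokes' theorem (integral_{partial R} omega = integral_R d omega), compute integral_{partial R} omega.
integral_(partial R) omega = 1

Stokes: integral_partial_R omega = integral_R d omega with d omega = (∂Q/∂x - ∂P/∂y) dx ∧ dy.
  ∂Q/∂x = 0
  ∂P/∂y = -2*x
  integrand = ∂Q/∂x - ∂P/∂y = 2*x.
Integrating over R: integral_0^1 integral_0^1 (2*x) dx dy = 1.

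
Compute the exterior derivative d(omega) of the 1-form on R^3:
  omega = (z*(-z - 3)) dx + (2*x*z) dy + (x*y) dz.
d(omega) = (2*z) dx ∧ dy + (y + 2*z + 3) dx ∧ dz + (-x) dy ∧ dz

For a 1-form omega = sum_i f_i dx_i, the exterior derivative is
  d(omega) = sum_{i < j} (∂f_j/∂x_i - ∂f_i/∂x_j) dx_i ∧ dx_j.
  coefficient of dx ∧ dy: ∂f_2/∂x - ∂f_1/∂y = ∂(2*x*z)/∂x - ∂(z*(-z - 3))/∂y = 2*z
  coefficient of dx ∧ dz: ∂f_3/∂x - ∂f_1/∂z = ∂(x*y)/∂x - ∂(z*(-z - 3))/∂z = y + 2*z + 3
  coefficient of dy ∧ dz: ∂f_3/∂y - ∂f_2/∂z = ∂(x*y)/∂y - ∂(2*x*z)/∂z = -x
Assembling: d(omega) = (2*z) dx ∧ dy + (y + 2*z + 3) dx ∧ dz + (-x) dy ∧ dz.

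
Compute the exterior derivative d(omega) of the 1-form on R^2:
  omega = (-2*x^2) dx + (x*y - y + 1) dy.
d(omega) = (y) dx ∧ dy

For a 1-form omega = sum_i f_i dx_i, the exterior derivative is
  d(omega) = sum_{i < j} (∂f_j/∂x_i - ∂f_i/∂x_j) dx_i ∧ dx_j.
  coefficient of dx ∧ dy: ∂f_2/∂x - ∂f_1/∂y = ∂(x*y - y + 1)/∂x - ∂(-2*x^2)/∂y = y
Assembling: d(omega) = (y) dx ∧ dy.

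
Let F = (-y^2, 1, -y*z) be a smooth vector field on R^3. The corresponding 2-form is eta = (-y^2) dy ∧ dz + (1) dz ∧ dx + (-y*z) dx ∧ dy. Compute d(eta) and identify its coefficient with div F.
d(eta) = (-y) dx ∧ dy ∧ dz; div F = -y

For a 2-form in R^3 of the form above, applying d gives a 3-form with coefficient ∂P/∂x + ∂Q/∂y + ∂R/∂z:
  ∂P/∂x = 0
  ∂Q/∂y = 0
  ∂R/∂z = -y
Sum = -y, which is exactly div F.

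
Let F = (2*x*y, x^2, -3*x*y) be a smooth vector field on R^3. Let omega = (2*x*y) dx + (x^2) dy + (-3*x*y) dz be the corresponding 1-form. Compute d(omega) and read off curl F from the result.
d(omega) = (-3*x) dy ∧ dz + (3*y) dz ∧ dx + (0) dx ∧ dy; curl F = (-3*x, 3*y, 0)

d omega = sum_{i<j} (∂f_j/∂x_i - ∂f_i/∂x_j) dx_i ∧ dx_j. Under the identification (dy ∧ dz, dz ∧ dx, dx ∧ dy) ↔ (e_x, e_y, e_z), the coefficients are exactly the components of curl F. Compute:
  ∂R/∂y - ∂Q/∂z = (-3*x) - (0) = -3*x
  ∂P/∂z - ∂R/∂x = (0) - (-3*y) = 3*y
  ∂Q/∂x - ∂P/∂y = (2*x) - (2*x) = 0.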